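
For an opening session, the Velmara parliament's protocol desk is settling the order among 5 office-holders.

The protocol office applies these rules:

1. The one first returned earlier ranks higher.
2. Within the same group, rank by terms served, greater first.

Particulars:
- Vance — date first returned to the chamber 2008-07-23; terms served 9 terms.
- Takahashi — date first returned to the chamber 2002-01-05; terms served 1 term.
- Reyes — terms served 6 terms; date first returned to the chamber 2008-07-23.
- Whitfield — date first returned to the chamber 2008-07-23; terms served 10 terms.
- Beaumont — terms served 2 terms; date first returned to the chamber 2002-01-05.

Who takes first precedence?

By date first returned to the chamber (earlier first): Beaumont and Takahashi (both 2002-01-05); then Whitfield, Vance and Reyes (each 2008-07-23).
Among Beaumont and Takahashi, by terms served (higher first): Beaumont (2 terms) before Takahashi (1 term).
Among Whitfield, Vance and Reyes, by terms served (higher first): Whitfield (10 terms) before Vance (9 terms) before Reyes (6 terms).
Order: Beaumont, Takahashi, Whitfield, Vance, Reyes.

Beaumont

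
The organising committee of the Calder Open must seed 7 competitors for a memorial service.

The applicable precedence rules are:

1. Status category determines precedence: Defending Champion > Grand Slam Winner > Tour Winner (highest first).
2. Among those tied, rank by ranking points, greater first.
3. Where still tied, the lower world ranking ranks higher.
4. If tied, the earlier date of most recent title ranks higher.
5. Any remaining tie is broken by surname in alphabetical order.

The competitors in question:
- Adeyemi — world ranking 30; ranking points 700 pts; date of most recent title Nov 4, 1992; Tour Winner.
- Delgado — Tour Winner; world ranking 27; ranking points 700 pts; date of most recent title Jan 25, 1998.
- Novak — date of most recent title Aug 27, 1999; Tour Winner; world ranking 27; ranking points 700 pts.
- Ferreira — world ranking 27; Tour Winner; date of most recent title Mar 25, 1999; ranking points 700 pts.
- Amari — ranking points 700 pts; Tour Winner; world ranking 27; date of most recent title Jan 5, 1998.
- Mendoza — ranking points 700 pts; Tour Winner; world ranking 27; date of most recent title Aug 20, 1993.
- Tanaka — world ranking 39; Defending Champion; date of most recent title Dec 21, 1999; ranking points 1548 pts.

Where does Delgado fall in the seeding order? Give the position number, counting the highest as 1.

By status category: Tanaka (Defending Champion); then Mendoza, Amari, Delgado, Ferreira, Novak and Adeyemi (Tour Winner).
Mendoza, Amari, Delgado, Ferreira, Novak and Adeyemi all have ranking points 700 pts, so the next rule applies.
Among Mendoza, Amari, Delgado, Ferreira, Novak and Adeyemi, by world ranking (lower first): Mendoza, Amari, Delgado, Ferreira and Novak (27) before Adeyemi (30).
Among Mendoza, Amari, Delgado, Ferreira and Novak, by date of most recent title (earlier first): Mendoza (Aug 20, 1993) before Amari (Jan 5, 1998) before Delgado (Jan 25, 1998) before Ferreira (Mar 25, 1999) before Novak (Aug 27, 1999).
Order: Tanaka, Mendoza, Amari, Delgado, Ferreira, Novak, Adeyemi. So position 4.

4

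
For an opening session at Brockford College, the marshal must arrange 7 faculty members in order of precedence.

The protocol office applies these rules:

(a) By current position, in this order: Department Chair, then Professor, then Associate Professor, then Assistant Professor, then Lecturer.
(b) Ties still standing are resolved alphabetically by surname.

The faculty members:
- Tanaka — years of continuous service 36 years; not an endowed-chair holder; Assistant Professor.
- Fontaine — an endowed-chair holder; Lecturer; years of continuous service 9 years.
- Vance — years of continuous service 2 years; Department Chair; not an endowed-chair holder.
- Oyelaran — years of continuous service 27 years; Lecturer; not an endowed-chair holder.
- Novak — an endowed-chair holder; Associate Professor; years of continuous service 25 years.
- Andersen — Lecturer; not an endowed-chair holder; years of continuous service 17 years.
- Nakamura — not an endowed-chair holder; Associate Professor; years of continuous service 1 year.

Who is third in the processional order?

Novak

By current position: Vance (Department Chair); then Nakamura and Novak (Associate Professor); then Tanaka (Assistant Professor); then Andersen, Fontaine and Oyelaran (Lecturer).
Among Nakamura and Novak, alphabetically by surname: Nakamura before Novak.
Among Andersen, Fontaine and Oyelaran, alphabetically by surname: Andersen before Fontaine before Oyelaran.
Order: Vance, Nakamura, Novak, Tanaka, Andersen, Fontaine, Oyelaran.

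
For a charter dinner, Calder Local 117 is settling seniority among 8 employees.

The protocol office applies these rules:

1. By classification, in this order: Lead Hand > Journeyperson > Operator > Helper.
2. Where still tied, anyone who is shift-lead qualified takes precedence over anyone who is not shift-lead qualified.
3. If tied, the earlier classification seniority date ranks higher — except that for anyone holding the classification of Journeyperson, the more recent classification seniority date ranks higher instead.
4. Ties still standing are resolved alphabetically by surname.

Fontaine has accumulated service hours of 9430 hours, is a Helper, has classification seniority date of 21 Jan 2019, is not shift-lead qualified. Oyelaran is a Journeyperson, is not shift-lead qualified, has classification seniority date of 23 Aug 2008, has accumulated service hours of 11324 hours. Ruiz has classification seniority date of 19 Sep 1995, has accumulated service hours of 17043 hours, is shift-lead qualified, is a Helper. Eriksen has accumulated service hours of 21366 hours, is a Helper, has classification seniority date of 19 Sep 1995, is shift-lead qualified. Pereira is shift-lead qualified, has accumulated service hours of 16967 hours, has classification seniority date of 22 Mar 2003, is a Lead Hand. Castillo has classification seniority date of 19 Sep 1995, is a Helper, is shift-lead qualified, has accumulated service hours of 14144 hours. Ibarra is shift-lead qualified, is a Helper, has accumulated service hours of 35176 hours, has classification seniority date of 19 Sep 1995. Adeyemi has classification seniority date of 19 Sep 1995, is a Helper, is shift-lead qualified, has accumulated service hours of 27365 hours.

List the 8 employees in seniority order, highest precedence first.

Pereira, Oyelaran, Adeyemi, Castillo, Eriksen, Ibarra, Ruiz, Fontaine

By classification: Pereira (Lead Hand); then Oyelaran (Journeyperson); then Adeyemi, Castillo, Eriksen, Ibarra, Ruiz and Fontaine (Helper).
Among Adeyemi, Castillo, Eriksen, Ibarra, Ruiz and Fontaine, shift-lead qualified before not shift-lead qualified: Adeyemi, Castillo, Eriksen, Ibarra and Ruiz (shift-lead qualified) before Fontaine (not shift-lead qualified).
Adeyemi, Castillo, Eriksen, Ibarra and Ruiz all have classification seniority date 19 Sep 1995, so the next rule applies.
Among Adeyemi, Castillo, Eriksen, Ibarra and Ruiz, alphabetically by surname: Adeyemi before Castillo before Eriksen before Ibarra before Ruiz.
Full order: Pereira, Oyelaran, Adeyemi, Castillo, Eriksen, Ibarra, Ruiz, Fontaine.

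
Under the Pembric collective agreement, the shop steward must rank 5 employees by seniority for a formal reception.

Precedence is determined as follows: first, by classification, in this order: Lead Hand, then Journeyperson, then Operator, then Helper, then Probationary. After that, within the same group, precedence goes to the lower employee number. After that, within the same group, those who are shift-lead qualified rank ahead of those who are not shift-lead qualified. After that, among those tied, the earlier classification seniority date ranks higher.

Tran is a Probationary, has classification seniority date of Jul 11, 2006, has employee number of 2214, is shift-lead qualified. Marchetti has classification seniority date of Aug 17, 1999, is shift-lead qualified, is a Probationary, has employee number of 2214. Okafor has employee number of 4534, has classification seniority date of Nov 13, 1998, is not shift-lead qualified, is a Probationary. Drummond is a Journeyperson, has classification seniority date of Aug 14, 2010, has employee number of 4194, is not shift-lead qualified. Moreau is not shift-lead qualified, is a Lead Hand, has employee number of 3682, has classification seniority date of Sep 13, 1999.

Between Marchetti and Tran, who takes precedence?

Marchetti

By classification: Moreau (Lead Hand); then Drummond (Journeyperson); then Marchetti, Tran and Okafor (Probationary).
Among Marchetti, Tran and Okafor, by employee number (lower first): Marchetti and Tran (2214) before Okafor (4534).
Marchetti and Tran are each shift-lead qualified, so the next rule applies.
Among Marchetti and Tran, by classification seniority date (earlier first): Marchetti (Aug 17, 1999) before Tran (Jul 11, 2006).
So Marchetti takes precedence.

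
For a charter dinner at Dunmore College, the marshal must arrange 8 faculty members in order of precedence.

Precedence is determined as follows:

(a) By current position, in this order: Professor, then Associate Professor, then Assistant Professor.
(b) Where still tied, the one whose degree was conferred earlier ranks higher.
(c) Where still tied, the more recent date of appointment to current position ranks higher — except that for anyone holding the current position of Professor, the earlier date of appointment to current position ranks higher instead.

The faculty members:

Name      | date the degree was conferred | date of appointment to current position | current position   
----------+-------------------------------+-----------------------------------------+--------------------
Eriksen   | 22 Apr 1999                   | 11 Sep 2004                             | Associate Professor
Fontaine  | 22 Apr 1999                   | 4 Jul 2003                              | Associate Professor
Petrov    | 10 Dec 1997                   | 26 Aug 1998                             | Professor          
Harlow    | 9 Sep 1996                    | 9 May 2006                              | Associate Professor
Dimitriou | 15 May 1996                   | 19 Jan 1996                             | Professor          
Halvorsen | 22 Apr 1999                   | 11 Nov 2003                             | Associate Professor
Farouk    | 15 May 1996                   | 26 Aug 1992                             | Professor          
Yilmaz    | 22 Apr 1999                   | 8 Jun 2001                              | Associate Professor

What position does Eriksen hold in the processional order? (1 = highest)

5

By current position: Farouk, Dimitriou and Petrov (Professor); then Harlow, Eriksen, Halvorsen, Fontaine and Yilmaz (Associate Professor).
Among Farouk, Dimitriou and Petrov, by date the degree was conferred (earlier first): Farouk and Dimitriou (15 May 1996) before Petrov (10 Dec 1997).
Among Farouk and Dimitriou, by date of appointment to current position (earlier first) (reversed rule for this group): Farouk (26 Aug 1992) before Dimitriou (19 Jan 1996).
Among Harlow, Eriksen, Halvorsen, Fontaine and Yilmaz, by date the degree was conferred (earlier first): Harlow (9 Sep 1996) before Eriksen, Halvorsen, Fontaine and Yilmaz (22 Apr 1999).
Among Eriksen, Halvorsen, Fontaine and Yilmaz, by date of appointment to current position (later first): Eriksen (11 Sep 2004) before Halvorsen (11 Nov 2003) before Fontaine (4 Jul 2003) before Yilmaz (8 Jun 2001).
Order: Farouk, Dimitriou, Petrov, Harlow, Eriksen, Halvorsen, Fontaine, Yilmaz. So position 5.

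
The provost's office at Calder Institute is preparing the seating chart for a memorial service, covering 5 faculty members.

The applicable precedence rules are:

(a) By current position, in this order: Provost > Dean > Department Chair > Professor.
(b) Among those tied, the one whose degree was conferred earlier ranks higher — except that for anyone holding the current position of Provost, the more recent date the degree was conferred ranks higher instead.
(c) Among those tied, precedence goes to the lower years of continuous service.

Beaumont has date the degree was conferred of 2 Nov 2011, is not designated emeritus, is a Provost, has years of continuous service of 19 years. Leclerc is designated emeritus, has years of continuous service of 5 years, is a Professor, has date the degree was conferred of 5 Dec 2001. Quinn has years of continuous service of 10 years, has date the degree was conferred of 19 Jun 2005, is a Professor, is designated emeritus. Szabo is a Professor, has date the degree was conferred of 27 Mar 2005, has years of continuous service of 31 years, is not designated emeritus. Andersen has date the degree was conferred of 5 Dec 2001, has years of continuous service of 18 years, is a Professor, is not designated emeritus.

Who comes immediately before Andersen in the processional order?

Leclerc

By current position: Beaumont (Provost); then Leclerc, Andersen, Szabo and Quinn (Professor).
Among Leclerc, Andersen, Szabo and Quinn, by date the degree was conferred (earlier first): Leclerc and Andersen (5 Dec 2001) before Szabo (27 Mar 2005) before Quinn (19 Jun 2005).
Among Leclerc and Andersen, by years of continuous service (lower first): Leclerc (5 years) before Andersen (18 years).
Order: Beaumont, Leclerc, Andersen, Szabo, Quinn.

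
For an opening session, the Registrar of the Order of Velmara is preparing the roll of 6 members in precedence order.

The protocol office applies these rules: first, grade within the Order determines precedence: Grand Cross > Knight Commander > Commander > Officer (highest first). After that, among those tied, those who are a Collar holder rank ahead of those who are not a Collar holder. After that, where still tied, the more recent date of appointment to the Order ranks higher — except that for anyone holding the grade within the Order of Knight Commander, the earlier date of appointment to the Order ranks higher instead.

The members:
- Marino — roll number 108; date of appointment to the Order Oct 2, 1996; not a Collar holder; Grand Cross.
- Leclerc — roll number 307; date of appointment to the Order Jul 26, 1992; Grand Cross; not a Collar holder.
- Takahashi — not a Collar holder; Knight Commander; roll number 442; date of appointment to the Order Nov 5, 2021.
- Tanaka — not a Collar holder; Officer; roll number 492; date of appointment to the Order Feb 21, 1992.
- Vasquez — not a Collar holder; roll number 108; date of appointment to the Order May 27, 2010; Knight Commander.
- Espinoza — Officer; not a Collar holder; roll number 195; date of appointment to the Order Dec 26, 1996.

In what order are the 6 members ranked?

Marino, Leclerc, Vasquez, Takahashi, Espinoza, Tanaka

By grade within the Order: Marino and Leclerc (Grand Cross); then Vasquez and Takahashi (Knight Commander); then Espinoza and Tanaka (Officer).
Marino and Leclerc are each not a Collar holder, so the next rule applies.
Among Marino and Leclerc, by date of appointment to the Order (later first): Marino (Oct 2, 1996) before Leclerc (Jul 26, 1992).
Vasquez and Takahashi are each not a Collar holder, so the next rule applies.
Among Vasquez and Takahashi, by date of appointment to the Order (earlier first) (reversed rule for this group): Vasquez (May 27, 2010) before Takahashi (Nov 5, 2021).
Espinoza and Tanaka are each not a Collar holder, so the next rule applies.
Among Espinoza and Tanaka, by date of appointment to the Order (later first): Espinoza (Dec 26, 1996) before Tanaka (Feb 21, 1992).
Full order: Marino, Leclerc, Vasquez, Takahashi, Espinoza, Tanaka.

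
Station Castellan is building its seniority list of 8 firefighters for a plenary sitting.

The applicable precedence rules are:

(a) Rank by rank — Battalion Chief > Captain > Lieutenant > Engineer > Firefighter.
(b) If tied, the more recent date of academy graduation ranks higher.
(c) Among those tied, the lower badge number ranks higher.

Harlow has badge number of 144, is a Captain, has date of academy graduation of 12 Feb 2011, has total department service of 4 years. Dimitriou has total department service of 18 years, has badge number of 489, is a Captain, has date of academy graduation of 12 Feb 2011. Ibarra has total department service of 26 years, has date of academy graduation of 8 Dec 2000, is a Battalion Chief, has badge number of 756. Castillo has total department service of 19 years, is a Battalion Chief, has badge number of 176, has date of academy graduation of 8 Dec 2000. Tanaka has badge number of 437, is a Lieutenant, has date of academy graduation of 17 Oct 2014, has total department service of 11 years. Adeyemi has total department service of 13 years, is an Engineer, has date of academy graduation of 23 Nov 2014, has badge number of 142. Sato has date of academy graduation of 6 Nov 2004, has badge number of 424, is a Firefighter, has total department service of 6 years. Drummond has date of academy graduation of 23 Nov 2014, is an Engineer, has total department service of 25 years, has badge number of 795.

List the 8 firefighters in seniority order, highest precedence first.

By rank: Castillo and Ibarra (Battalion Chief); then Harlow and Dimitriou (Captain); then Tanaka (Lieutenant); then Adeyemi and Drummond (Engineer); then Sato (Firefighter).
Castillo and Ibarra both have date of academy graduation 8 Dec 2000, so the next rule applies.
Among Castillo and Ibarra, by badge number (lower first): Castillo (176) before Ibarra (756).
Harlow and Dimitriou both have date of academy graduation 12 Feb 2011, so the next rule applies.
Among Harlow and Dimitriou, by badge number (lower first): Harlow (144) before Dimitriou (489).
Adeyemi and Drummond both have date of academy graduation 23 Nov 2014, so the next rule applies.
Among Adeyemi and Drummond, by badge number (lower first): Adeyemi (142) before Drummond (795).
Full order: Castillo, Ibarra, Harlow, Dimitriou, Tanaka, Adeyemi, Drummond, Sato.

Castillo, Ibarra, Harlow, Dimitriou, Tanaka, Adeyemi, Drummond, Sato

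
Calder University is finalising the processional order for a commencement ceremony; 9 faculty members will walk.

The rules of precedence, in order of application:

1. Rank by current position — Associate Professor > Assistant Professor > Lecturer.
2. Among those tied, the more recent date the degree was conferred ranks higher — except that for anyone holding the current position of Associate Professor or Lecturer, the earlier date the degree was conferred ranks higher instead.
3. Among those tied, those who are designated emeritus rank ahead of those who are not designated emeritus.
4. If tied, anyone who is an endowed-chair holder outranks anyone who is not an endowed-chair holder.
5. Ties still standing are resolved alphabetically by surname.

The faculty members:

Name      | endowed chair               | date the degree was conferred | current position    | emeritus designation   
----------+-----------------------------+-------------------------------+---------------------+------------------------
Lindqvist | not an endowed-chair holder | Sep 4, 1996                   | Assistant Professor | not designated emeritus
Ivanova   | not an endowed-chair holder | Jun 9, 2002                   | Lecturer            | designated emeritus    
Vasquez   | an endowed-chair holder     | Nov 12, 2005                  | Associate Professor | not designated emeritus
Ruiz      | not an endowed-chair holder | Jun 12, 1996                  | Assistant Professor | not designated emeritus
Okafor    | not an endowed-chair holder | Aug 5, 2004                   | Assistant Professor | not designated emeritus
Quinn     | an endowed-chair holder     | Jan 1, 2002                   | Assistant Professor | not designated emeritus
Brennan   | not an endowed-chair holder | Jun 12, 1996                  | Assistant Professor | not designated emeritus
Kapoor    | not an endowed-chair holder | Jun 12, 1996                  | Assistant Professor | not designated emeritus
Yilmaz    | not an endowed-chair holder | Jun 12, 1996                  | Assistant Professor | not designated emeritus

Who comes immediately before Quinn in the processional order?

By current position: Vasquez (Associate Professor); then Okafor, Quinn, Lindqvist, Brennan, Kapoor, Ruiz and Yilmaz (Assistant Professor); then Ivanova (Lecturer).
Among Okafor, Quinn, Lindqvist, Brennan, Kapoor, Ruiz and Yilmaz, by date the degree was conferred (later first): Okafor (Aug 5, 2004) before Quinn (Jan 1, 2002) before Lindqvist (Sep 4, 1996) before Brennan, Kapoor, Ruiz and Yilmaz (Jun 12, 1996).
Brennan, Kapoor, Ruiz and Yilmaz are each not designated emeritus, so the next rule applies.
Brennan, Kapoor, Ruiz and Yilmaz are each not an endowed-chair holder, so the next rule applies.
Among Brennan, Kapoor, Ruiz and Yilmaz, alphabetically by surname: Brennan before Kapoor before Ruiz before Yilmaz.
Order: Vasquez, Okafor, Quinn, Lindqvist, Brennan, Kapoor, Ruiz, Yilmaz, Ivanova.

Okafor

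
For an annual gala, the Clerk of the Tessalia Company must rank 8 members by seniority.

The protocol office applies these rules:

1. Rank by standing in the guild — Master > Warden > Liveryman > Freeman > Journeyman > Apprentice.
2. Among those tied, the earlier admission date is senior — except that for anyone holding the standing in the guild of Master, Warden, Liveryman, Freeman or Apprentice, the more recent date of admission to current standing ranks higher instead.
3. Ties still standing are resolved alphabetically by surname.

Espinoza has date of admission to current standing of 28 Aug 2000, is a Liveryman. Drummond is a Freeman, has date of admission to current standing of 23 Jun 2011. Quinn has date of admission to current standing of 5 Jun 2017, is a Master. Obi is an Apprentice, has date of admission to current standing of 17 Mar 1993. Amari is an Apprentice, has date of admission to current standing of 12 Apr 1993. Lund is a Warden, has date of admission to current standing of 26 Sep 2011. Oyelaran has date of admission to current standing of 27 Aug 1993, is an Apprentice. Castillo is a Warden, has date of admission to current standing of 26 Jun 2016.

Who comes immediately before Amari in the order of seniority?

Oyelaran

By standing in the guild: Quinn (Master); then Castillo and Lund (Warden); then Espinoza (Liveryman); then Drummond (Freeman); then Oyelaran, Amari and Obi (Apprentice).
Among Castillo and Lund, by date of admission to current standing (later first) (reversed rule for this group): Castillo (26 Jun 2016) before Lund (26 Sep 2011).
Among Oyelaran, Amari and Obi, by date of admission to current standing (later first) (reversed rule for this group): Oyelaran (27 Aug 1993) before Amari (12 Apr 1993) before Obi (17 Mar 1993).
Order: Quinn, Castillo, Lund, Espinoza, Drummond, Oyelaran, Amari, Obi.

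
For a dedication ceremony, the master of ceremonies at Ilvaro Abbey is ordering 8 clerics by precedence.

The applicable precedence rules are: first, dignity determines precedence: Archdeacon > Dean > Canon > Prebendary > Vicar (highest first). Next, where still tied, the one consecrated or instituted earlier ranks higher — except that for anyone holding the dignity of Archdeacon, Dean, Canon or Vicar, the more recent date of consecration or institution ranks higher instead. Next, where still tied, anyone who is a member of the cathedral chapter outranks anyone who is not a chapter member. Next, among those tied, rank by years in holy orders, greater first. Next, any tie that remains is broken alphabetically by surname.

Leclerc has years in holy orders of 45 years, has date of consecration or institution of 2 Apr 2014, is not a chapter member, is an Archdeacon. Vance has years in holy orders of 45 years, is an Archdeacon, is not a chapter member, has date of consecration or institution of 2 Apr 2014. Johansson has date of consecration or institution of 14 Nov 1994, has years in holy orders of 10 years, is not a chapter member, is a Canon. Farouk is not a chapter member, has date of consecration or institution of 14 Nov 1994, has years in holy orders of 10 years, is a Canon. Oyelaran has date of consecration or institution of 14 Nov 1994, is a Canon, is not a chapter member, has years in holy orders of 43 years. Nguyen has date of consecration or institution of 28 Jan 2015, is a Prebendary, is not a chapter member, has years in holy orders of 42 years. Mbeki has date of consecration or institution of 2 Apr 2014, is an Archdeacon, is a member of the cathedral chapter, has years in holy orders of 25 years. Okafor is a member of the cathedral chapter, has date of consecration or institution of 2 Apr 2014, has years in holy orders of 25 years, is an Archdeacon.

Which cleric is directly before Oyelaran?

By dignity: Mbeki, Okafor, Leclerc and Vance (Archdeacon); then Oyelaran, Farouk and Johansson (Canon); then Nguyen (Prebendary).
Mbeki, Okafor, Leclerc and Vance all have date of consecration or institution 2 Apr 2014, so the next rule applies.
Among Mbeki, Okafor, Leclerc and Vance, a member of the cathedral chapter before not a chapter member: Mbeki and Okafor (a member of the cathedral chapter) before Leclerc and Vance (not a chapter member).
Mbeki and Okafor both have years in holy orders 25 years, so the next rule applies.
Among Mbeki and Okafor, alphabetically by surname: Mbeki before Okafor.
Leclerc and Vance both have years in holy orders 45 years, so the next rule applies.
Among Leclerc and Vance, alphabetically by surname: Leclerc before Vance.
Oyelaran, Farouk and Johansson all have date of consecration or institution 14 Nov 1994, so the next rule applies.
Oyelaran, Farouk and Johansson are each not a chapter member, so the next rule applies.
Among Oyelaran, Farouk and Johansson, by years in holy orders (higher first): Oyelaran (43 years) before Farouk and Johansson (10 years).
Among Farouk and Johansson, alphabetically by surname: Farouk before Johansson.
Order: Mbeki, Okafor, Leclerc, Vance, Oyelaran, Farouk, Johansson, Nguyen.

Vance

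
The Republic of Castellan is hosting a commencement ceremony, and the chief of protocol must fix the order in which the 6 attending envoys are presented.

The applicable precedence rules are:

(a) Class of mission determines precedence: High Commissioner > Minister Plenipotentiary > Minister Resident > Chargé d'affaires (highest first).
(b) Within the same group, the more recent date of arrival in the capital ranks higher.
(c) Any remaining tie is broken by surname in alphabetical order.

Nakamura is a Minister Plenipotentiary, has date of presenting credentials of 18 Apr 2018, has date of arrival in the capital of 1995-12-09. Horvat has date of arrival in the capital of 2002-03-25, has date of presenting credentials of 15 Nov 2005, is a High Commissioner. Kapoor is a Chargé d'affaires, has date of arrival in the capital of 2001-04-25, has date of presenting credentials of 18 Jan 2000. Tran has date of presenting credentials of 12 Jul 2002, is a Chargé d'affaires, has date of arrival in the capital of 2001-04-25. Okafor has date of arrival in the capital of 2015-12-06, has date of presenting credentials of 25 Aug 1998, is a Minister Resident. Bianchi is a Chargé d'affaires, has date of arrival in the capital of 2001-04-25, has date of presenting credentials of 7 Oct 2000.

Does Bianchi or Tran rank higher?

Bianchi

By class of mission: Horvat (High Commissioner); then Nakamura (Minister Plenipotentiary); then Okafor (Minister Resident); then Bianchi, Kapoor and Tran (Chargé d'affaires).
Bianchi, Kapoor and Tran all have date of arrival in the capital 2001-04-25, so the next rule applies.
Among Bianchi, Kapoor and Tran, alphabetically by surname: Bianchi before Kapoor before Tran.
So Bianchi takes precedence.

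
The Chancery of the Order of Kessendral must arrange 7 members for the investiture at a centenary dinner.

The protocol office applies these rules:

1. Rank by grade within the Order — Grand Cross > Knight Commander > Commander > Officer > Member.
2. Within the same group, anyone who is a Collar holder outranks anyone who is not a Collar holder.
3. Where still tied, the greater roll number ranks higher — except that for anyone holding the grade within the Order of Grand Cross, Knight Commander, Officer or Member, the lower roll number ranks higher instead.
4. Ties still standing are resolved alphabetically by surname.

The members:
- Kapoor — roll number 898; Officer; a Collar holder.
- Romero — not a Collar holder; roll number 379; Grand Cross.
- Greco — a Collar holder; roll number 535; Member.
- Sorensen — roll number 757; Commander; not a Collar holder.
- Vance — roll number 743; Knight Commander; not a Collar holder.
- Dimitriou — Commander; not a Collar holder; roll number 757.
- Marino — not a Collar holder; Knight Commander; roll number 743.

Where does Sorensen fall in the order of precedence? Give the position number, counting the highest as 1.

By grade within the Order: Romero (Grand Cross); then Marino and Vance (Knight Commander); then Dimitriou and Sorensen (Commander); then Kapoor (Officer); then Greco (Member).
Marino and Vance are each not a Collar holder, so the next rule applies.
Marino and Vance both have roll number 743, so the next rule applies.
Among Marino and Vance, alphabetically by surname: Marino before Vance.
Dimitriou and Sorensen are each not a Collar holder, so the next rule applies.
Dimitriou and Sorensen both have roll number 757, so the next rule applies.
Among Dimitriou and Sorensen, alphabetically by surname: Dimitriou before Sorensen.
Order: Romero, Marino, Vance, Dimitriou, Sorensen, Kapoor, Greco. So position 5.

5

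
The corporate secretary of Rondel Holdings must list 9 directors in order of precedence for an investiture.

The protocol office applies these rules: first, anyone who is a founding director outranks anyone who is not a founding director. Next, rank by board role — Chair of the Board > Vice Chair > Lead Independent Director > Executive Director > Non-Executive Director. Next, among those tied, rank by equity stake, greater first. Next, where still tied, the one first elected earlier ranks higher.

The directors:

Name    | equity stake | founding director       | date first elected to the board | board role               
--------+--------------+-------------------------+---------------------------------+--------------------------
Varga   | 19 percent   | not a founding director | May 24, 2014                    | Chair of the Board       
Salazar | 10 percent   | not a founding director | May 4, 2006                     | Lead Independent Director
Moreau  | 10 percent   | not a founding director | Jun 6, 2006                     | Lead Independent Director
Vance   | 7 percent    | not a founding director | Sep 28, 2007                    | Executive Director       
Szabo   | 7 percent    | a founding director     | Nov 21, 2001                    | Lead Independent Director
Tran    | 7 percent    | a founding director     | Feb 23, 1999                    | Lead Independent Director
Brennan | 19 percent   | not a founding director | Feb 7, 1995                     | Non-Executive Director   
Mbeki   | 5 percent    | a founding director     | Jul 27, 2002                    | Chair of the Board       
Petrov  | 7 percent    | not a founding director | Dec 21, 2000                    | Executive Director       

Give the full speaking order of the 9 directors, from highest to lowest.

Mbeki, Tran, Szabo, Varga, Salazar, Moreau, Petrov, Vance, Brennan

By the first rule: Mbeki, Tran and Szabo (each a founding director); then Varga, Salazar, Moreau, Petrov, Vance and Brennan (each not a founding director).
Among Mbeki, Tran and Szabo, by board role: Mbeki (Chair of the Board) before Tran and Szabo (Lead Independent Director).
Tran and Szabo both have equity stake 7 percent, so the next rule applies.
Among Tran and Szabo, by date first elected to the board (earlier first): Tran (Feb 23, 1999) before Szabo (Nov 21, 2001).
Among Varga, Salazar, Moreau, Petrov, Vance and Brennan, by board role: Varga (Chair of the Board) before Salazar and Moreau (Lead Independent Director) before Petrov and Vance (Executive Director) before Brennan (Non-Executive Director).
Salazar and Moreau both have equity stake 10 percent, so the next rule applies.
Among Salazar and Moreau, by date first elected to the board (earlier first): Salazar (May 4, 2006) before Moreau (Jun 6, 2006).
Petrov and Vance both have equity stake 7 percent, so the next rule applies.
Among Petrov and Vance, by date first elected to the board (earlier first): Petrov (Dec 21, 2000) before Vance (Sep 28, 2007).
Full order: Mbeki, Tran, Szabo, Varga, Salazar, Moreau, Petrov, Vance, Brennan.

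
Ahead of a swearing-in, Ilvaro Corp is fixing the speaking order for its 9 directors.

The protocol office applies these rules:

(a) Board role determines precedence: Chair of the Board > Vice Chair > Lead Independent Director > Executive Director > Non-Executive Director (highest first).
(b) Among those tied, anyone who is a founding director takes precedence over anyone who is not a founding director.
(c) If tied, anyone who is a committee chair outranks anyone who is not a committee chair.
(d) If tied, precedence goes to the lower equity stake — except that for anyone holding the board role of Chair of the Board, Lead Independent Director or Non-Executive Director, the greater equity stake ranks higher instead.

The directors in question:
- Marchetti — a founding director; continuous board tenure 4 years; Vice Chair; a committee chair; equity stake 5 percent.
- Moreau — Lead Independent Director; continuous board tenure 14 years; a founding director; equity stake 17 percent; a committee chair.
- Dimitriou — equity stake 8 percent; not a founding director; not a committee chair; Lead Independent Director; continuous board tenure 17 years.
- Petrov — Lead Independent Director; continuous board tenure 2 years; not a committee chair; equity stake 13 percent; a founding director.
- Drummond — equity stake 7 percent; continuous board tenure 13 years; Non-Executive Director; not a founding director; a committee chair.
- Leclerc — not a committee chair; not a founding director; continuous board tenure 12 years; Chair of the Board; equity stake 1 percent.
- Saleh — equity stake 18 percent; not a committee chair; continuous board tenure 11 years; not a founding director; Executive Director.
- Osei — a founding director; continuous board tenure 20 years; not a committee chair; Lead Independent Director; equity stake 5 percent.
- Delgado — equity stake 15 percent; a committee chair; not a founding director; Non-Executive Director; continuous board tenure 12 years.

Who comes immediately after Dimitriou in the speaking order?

Saleh

By board role: Leclerc (Chair of the Board); then Marchetti (Vice Chair); then Moreau, Petrov, Osei and Dimitriou (Lead Independent Director); then Saleh (Executive Director); then Delgado and Drummond (Non-Executive Director).
Among Moreau, Petrov, Osei and Dimitriou, a founding director before not a founding director: Moreau, Petrov and Osei (a founding director) before Dimitriou (not a founding director).
Among Moreau, Petrov and Osei, a committee chair before not a committee chair: Moreau (a committee chair) before Petrov and Osei (not a committee chair).
Among Petrov and Osei, by equity stake (higher first) (reversed rule for this group): Petrov (13 percent) before Osei (5 percent).
Delgado and Drummond are each not a founding director, so the next rule applies.
Delgado and Drummond are each a committee chair, so the next rule applies.
Among Delgado and Drummond, by equity stake (higher first) (reversed rule for this group): Delgado (15 percent) before Drummond (7 percent).
Order: Leclerc, Marchetti, Moreau, Petrov, Osei, Dimitriou, Saleh, Delgado, Drummond.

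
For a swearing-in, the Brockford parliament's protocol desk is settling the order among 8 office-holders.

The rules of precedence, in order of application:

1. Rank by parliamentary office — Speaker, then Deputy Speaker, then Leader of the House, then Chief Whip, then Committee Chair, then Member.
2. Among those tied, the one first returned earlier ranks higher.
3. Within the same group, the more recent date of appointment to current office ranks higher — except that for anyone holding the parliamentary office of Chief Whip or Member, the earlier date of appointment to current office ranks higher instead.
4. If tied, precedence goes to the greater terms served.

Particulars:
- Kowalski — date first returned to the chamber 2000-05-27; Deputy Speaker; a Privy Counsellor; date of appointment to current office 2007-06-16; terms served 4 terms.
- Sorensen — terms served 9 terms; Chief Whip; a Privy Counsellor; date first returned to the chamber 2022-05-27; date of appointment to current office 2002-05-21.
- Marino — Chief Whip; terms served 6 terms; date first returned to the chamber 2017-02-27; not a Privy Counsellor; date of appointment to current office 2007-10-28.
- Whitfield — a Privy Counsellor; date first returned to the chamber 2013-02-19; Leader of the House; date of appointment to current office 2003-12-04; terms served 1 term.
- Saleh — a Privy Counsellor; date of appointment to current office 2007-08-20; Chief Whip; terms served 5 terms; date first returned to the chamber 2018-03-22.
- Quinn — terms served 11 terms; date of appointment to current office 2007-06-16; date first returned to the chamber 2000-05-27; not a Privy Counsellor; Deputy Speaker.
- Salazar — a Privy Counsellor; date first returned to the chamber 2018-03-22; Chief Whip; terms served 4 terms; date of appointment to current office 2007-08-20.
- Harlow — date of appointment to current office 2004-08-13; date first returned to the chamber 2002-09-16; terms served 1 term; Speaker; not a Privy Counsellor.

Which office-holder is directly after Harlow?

Quinn

By parliamentary office: Harlow (Speaker); then Quinn and Kowalski (Deputy Speaker); then Whitfield (Leader of the House); then Marino, Saleh, Salazar and Sorensen (Chief Whip).
Quinn and Kowalski both have date first returned to the chamber 2000-05-27, so the next rule applies.
Quinn and Kowalski both have date of appointment to current office 2007-06-16, so the next rule applies.
Among Quinn and Kowalski, by terms served (higher first): Quinn (11 terms) before Kowalski (4 terms).
Among Marino, Saleh, Salazar and Sorensen, by date first returned to the chamber (earlier first): Marino (2017-02-27) before Saleh and Salazar (2018-03-22) before Sorensen (2022-05-27).
Saleh and Salazar both have date of appointment to current office 2007-08-20, so the next rule applies.
Among Saleh and Salazar, by terms served (higher first): Saleh (5 terms) before Salazar (4 terms).
Order: Harlow, Quinn, Kowalski, Whitfield, Marino, Saleh, Salazar, Sorensen.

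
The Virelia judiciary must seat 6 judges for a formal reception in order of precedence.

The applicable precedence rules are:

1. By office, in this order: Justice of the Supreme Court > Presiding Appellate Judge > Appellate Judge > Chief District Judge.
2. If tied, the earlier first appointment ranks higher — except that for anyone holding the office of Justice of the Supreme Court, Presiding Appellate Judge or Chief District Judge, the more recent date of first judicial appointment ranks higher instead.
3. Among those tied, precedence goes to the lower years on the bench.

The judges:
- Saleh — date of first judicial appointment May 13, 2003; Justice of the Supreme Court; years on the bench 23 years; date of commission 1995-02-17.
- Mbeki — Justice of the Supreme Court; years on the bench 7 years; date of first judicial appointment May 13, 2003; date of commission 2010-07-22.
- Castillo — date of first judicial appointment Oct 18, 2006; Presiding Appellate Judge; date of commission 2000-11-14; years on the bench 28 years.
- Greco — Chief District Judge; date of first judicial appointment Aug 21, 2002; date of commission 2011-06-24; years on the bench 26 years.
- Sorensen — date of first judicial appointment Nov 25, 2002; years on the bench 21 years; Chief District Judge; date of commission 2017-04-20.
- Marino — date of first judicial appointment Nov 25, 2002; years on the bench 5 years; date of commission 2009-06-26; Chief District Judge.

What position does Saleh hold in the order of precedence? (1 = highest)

2

By office: Mbeki and Saleh (Justice of the Supreme Court); then Castillo (Presiding Appellate Judge); then Marino, Sorensen and Greco (Chief District Judge).
Mbeki and Saleh both have date of first judicial appointment May 13, 2003, so the next rule applies.
Among Mbeki and Saleh, by years on the bench (lower first): Mbeki (7 years) before Saleh (23 years).
Among Marino, Sorensen and Greco, by date of first judicial appointment (later first) (reversed rule for this group): Marino and Sorensen (Nov 25, 2002) before Greco (Aug 21, 2002).
Among Marino and Sorensen, by years on the bench (lower first): Marino (5 years) before Sorensen (21 years).
Order: Mbeki, Saleh, Castillo, Marino, Sorensen, Greco. So position 2.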